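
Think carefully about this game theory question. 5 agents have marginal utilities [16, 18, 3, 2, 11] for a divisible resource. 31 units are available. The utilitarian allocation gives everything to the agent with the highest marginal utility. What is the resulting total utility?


Step 1: The marginal utilities are [16, 18, 3, 2, 11]
Step 2: The highest marginal utility is 18
Step 3: All 31 units go to that agent
Step 4: Total utility = 18 * 31 = 558

558


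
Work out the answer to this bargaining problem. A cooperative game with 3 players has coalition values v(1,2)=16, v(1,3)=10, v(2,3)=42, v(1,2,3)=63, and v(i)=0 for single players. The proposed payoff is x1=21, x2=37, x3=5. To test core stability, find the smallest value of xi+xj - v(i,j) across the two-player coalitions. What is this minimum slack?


Step 1: Slack for coalition (1,2): x1+x2 - v12 = 58 - 16 = 42
Step 2: Slack for coalition (1,3): x1+x3 - v13 = 26 - 10 = 16
Step 3: Slack for coalition (2,3): x2+x3 - v23 = 42 - 42 = 0
Step 4: Minimum slack = min(42, 16, 0) = 0, attained by (2,3); no pair can gain by deviating, so the allocation is in the core

0


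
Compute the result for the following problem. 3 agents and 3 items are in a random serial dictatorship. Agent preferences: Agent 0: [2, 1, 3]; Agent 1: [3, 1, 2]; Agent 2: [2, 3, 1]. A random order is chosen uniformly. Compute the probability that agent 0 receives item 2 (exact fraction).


Step 1: Agent 0 wants item 2
Step 2: There are 6 possible orderings of agents
Step 3: In 3 orderings, agent 0 gets item 2
Step 4: Probability = 3/6 = 1/2

1/2


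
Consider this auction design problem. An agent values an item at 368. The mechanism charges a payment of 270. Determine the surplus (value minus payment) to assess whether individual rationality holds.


Step 1: Surplus = value - payment = 368 - 270 = 98
Step 2: IR is satisfied (surplus >= 0)

98


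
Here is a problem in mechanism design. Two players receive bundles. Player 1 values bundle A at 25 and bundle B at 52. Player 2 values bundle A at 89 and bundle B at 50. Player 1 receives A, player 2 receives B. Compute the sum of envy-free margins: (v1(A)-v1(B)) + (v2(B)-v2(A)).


Step 1: Player 1's margin = v1(A) - v1(B) = 25 - 52 = -27
Step 2: Player 2's margin = v2(B) - v2(A) = 50 - 89 = -39
Step 3: Total margin = -27 + -39 = -66

-66


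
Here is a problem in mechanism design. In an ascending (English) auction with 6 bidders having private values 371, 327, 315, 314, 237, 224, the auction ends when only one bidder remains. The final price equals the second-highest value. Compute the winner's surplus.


Step 1: Identify the highest value: 371
Step 2: Identify the second-highest value: 327
Step 3: The final price = second-highest value = 327
Step 4: Surplus = 371 - 327 = 44

44


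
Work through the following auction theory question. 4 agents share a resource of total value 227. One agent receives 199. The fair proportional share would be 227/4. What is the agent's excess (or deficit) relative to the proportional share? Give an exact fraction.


Step 1: Proportional share = 227/4
Step 2: Agent's actual allocation = 199
Step 3: Excess = 199 - 227/4 = 569/4

569/4


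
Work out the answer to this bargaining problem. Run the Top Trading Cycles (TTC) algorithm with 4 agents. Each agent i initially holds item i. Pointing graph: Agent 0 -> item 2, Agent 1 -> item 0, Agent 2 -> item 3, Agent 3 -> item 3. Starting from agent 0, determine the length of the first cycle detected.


Step 1: Trace the pointer graph from agent 0: 0 -> 2 -> 3 -> 3
Step 2: A cycle is detected when we revisit agent 3
Step 3: The cycle is: 3 -> 3
Step 4: Cycle length = 1

1


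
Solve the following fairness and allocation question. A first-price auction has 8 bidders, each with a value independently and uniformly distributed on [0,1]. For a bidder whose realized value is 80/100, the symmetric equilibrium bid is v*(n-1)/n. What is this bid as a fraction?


Step 1: The symmetric BNE bidding function is b(v) = v * (n-1) / n
Step 2: Substitute v = 4/5 and n = 8
Step 3: b = 4/5 * 7/8
Step 4: b = 7/10

7/10


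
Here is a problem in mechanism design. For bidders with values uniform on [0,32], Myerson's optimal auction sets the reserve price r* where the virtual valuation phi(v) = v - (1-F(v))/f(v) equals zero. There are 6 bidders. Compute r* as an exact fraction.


Step 1: For U[0,32], F(v) = v/32 and f(v) = 1/32
Step 2: phi(v) = v - (1 - v/32)/(1/32) = v - (32 - v) = 2v - 32
Step 3: Set phi(r*) = 0: 2r* - 32 = 0
Step 4: r* = 32/2 = 16 (the number of bidders n = 6 does not enter)

16


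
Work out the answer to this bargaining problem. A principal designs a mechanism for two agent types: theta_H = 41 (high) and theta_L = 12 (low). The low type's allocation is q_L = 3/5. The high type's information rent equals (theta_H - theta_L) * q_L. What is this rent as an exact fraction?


Step 1: theta_H - theta_L = 41 - 12 = 29
Step 2: Information rent = (theta_H - theta_L) * q_L
Step 3: = 29 * 3/5
Step 4: = 87/5

87/5


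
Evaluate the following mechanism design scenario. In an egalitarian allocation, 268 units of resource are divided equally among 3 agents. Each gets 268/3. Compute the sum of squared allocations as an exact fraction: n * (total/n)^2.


Step 1: Each agent's share = 268/3
Step 2: Square of each share = (268/3)^2 = 71824/9
Step 3: Sum of squares = 3 * 71824/9 = 71824/3

71824/3


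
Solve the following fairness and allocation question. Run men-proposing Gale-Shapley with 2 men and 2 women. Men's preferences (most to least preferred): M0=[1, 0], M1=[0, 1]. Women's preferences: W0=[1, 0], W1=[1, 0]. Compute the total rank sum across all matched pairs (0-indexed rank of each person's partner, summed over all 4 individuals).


Step 1: Run Gale-Shapley (men propose, women hold best offer):
  M0 proposes to W1; she accepts
  M1 proposes to W0; she accepts
Step 2: Final matching: W0-M1, W1-M0
Step 3: 0-indexed ranks (man's rank of his match, then woman's): 0 + 0 + 0 + 1
Step 4: Total rank sum = 1

1


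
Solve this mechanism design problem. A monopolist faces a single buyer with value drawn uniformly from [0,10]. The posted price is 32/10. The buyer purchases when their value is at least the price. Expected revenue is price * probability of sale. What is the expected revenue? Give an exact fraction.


Step 1: Posted price r = 16/5, value support [0,10]
Step 2: P(v >= r) = (10 - 16/5)/10 = 17/25
Step 3: Expected revenue = r * P(v >= r) = 16/5 * 17/25
Step 4: Revenue = 272/125

272/125


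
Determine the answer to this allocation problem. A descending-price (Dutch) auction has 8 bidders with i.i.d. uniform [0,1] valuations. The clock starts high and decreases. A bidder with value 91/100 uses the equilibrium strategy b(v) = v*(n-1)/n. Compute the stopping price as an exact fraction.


Step 1: Dutch auctions are strategically equivalent to first-price auctions
Step 2: The equilibrium bid is b(v) = v*(n-1)/n
Step 3: b = 91/100 * 7/8
Step 4: b = 637/800

637/800


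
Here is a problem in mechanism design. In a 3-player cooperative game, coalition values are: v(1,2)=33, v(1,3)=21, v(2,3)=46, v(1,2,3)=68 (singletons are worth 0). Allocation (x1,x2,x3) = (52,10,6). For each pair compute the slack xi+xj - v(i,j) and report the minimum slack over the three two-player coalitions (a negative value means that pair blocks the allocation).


Step 1: Slack for coalition (1,2): x1+x2 - v12 = 62 - 33 = 29
Step 2: Slack for coalition (1,3): x1+x3 - v13 = 58 - 21 = 37
Step 3: Slack for coalition (2,3): x2+x3 - v23 = 16 - 46 = -30
Step 4: Minimum slack = min(29, 37, -30) = -30, attained by (2,3); coalition (2,3) can block (slack < 0), so the allocation is not in the core

-30


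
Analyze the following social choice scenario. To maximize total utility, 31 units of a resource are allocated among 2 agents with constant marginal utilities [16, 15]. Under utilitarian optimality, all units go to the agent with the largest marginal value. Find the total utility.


Step 1: The marginal utilities are [16, 15]
Step 2: The highest marginal utility is 16
Step 3: All 31 units go to that agent
Step 4: Total utility = 16 * 31 = 496

496


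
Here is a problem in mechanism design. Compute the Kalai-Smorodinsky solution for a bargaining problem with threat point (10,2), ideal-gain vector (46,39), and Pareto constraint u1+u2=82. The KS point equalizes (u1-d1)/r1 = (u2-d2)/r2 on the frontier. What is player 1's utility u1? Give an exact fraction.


Step 1: At the KS point, (u1-d1)/r1 = (u2-d2)/r2 = t and u1+u2 = 82
Step 2: u1 = d1 + r1*t and u2 = d2 + r2*t, so (d1 + r1*t) + (d2 + r2*t) = 82
Step 3: t = (82 - 10 - 2)/(46 + 39) = 70/85 = 14/17
Step 4: u1 = d1 + r1*t = 10 + 46 * 14/17 = 814/17
Step 5: (Check: u2 = d2 + r2*t = 580/17; u1+u2 = 814/17 + 580/17 = 82, on the frontier.)

814/17


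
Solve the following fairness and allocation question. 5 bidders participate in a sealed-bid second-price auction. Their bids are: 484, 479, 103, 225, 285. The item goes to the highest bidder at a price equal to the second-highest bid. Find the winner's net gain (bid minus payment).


Step 1: Sort bids in descending order: 484, 479, 285, 225, 103
Step 2: The winning bid is the highest: 484
Step 3: The payment equals the second-highest bid: 479
Step 4: Surplus = winner's bid - payment = 484 - 479 = 5

5


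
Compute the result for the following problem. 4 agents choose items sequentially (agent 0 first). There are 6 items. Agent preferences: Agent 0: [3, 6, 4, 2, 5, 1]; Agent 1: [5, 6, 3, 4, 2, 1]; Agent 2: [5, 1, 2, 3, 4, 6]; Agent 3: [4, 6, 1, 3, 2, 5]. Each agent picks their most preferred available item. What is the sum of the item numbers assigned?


Step 1: Agent 0 picks item 3
Step 2: Agent 1 picks item 5
Step 3: Agent 2 picks item 1
Step 4: Agent 3 picks item 4
Step 5: Sum = 3 + 5 + 1 + 4 = 13

13


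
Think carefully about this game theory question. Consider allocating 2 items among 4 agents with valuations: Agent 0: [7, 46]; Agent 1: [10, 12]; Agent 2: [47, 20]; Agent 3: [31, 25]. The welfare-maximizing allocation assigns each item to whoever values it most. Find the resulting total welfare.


Step 1: For each item, find the maximum value among all agents.
Step 2: Item 0 -> Agent 2 (value 47)
Step 3: Item 1 -> Agent 0 (value 46)
Step 4: Total welfare = 47 + 46 = 93

93


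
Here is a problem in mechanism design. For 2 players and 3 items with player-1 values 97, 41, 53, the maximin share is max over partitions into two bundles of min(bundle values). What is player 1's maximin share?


Step 1: Item values = 97, 41, 53
Step 2: Enumerate all 2-bundle partitions and take the smaller bundle:
  Partition 1: {97} vs {41,53} -> bundles 97, 94; min = 94
  Partition 2: {41} vs {97,53} -> bundles 41, 150; min = 41
  Partition 3: {53} vs {97,41} -> bundles 53, 138; min = 53
Step 3: MMS = max(94, 41, 53) = 94

94


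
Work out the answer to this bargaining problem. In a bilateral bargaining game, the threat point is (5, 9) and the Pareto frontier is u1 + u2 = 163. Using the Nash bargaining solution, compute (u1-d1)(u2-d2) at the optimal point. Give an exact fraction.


Step 1: The Nash solution splits surplus symmetrically above the disagreement point
Step 2: u1 = (total + d1 - d2)/2 = (163 + 5 - 9)/2 = 159/2
Step 3: u2 = (total - d1 + d2)/2 = (163 - 5 + 9)/2 = 167/2
Step 4: Nash product = (159/2 - 5) * (167/2 - 9)
Step 5: = 149/2 * 149/2 = 22201/4

22201/4


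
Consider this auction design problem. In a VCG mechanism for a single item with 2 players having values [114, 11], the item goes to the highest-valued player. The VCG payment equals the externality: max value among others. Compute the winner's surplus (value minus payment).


Step 1: The winner is the agent with the highest value: agent 0 with value 114
Step 2: Values of other agents: [11]
Step 3: VCG payment = max of others' values = 11
Step 4: Surplus = 114 - 11 = 103

103


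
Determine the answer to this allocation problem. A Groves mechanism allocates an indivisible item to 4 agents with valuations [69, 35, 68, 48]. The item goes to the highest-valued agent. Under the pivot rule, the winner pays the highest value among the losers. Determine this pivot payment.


Step 1: The efficient winner is agent 0 with value 69
Step 2: Other agents' values: [35, 68, 48]
Step 3: Pivot payment = max(others) = 68
Step 4: The winner pays 68

68


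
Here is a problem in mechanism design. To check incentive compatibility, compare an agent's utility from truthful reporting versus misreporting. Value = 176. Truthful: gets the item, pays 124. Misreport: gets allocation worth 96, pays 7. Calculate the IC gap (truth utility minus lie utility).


Step 1: U(truth) = value - payment = 176 - 124 = 52
Step 2: U(lie) = allocation - payment = 96 - 7 = 89
Step 3: IC gap = 52 - 89 = -37

-37


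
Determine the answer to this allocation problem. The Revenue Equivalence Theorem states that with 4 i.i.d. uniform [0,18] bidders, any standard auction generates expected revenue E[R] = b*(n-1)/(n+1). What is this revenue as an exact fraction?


Step 1: By Revenue Equivalence, expected revenue = b*(n-1)/(n+1)
Step 2: Substituting n = 4, b = 18
Step 3: Revenue = 18*(4-1)/(4+1) = 18*3/5
Step 4: Revenue = 54/5

54/5


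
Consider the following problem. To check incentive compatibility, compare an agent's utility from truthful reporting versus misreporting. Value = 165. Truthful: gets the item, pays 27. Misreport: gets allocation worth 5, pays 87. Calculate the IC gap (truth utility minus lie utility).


Step 1: U(truth) = value - payment = 165 - 27 = 138
Step 2: U(lie) = allocation - payment = 5 - 87 = -82
Step 3: IC gap = 138 - (-82) = 220

220


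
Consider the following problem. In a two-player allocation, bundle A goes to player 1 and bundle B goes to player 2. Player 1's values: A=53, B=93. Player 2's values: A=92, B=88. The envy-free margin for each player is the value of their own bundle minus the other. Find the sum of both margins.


Step 1: Player 1's margin = v1(A) - v1(B) = 53 - 93 = -40
Step 2: Player 2's margin = v2(B) - v2(A) = 88 - 92 = -4
Step 3: Total margin = -40 + -4 = -44

-44


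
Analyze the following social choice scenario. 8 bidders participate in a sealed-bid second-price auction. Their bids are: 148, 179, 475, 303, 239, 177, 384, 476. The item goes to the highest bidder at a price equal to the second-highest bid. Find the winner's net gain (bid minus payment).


Step 1: Sort bids in descending order: 476, 475, 384, 303, 239, 179, 177, 148
Step 2: The winning bid is the highest: 476
Step 3: The payment equals the second-highest bid: 475
Step 4: Surplus = winner's bid - payment = 476 - 475 = 1

1


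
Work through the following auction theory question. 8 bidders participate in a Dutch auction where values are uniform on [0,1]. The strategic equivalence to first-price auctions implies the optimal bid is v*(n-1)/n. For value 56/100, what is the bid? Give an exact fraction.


Step 1: Dutch auctions are strategically equivalent to first-price auctions
Step 2: The equilibrium bid is b(v) = v*(n-1)/n
Step 3: b = 14/25 * 7/8
Step 4: b = 49/100

49/100


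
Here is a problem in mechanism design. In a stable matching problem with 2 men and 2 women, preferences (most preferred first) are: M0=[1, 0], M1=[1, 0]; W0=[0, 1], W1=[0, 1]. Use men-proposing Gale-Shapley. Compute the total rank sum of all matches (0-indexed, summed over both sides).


Step 1: Run Gale-Shapley (men propose, women hold best offer):
  M0 proposes to W1; she accepts
  M1 proposes to W1; rejected
  M1 proposes to W0; she accepts
Step 2: Final matching: W0-M1, W1-M0
Step 3: 0-indexed ranks (man's rank of his match, then woman's): 1 + 1 + 0 + 0
Step 4: Total rank sum = 2

2


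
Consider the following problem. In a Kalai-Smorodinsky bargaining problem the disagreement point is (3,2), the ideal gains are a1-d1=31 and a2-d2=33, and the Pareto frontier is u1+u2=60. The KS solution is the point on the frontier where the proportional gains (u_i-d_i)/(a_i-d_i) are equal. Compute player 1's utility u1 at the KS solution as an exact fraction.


Step 1: At the KS point, (u1-d1)/r1 = (u2-d2)/r2 = t and u1+u2 = 60
Step 2: u1 = d1 + r1*t and u2 = d2 + r2*t, so (d1 + r1*t) + (d2 + r2*t) = 60
Step 3: t = (60 - 3 - 2)/(31 + 33) = 55/64
Step 4: u1 = d1 + r1*t = 3 + 31 * 55/64 = 1897/64
Step 5: (Check: u2 = d2 + r2*t = 1943/64; u1+u2 = 1897/64 + 1943/64 = 60, on the frontier.)

1897/64


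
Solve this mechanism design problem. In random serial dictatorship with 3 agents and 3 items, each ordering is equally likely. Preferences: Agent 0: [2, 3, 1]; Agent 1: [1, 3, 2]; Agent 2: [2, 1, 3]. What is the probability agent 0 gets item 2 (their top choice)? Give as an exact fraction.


Step 1: Agent 0 wants item 2
Step 2: There are 6 possible orderings of agents
Step 3: In 3 orderings, agent 0 gets item 2
Step 4: Probability = 3/6 = 1/2

1/2


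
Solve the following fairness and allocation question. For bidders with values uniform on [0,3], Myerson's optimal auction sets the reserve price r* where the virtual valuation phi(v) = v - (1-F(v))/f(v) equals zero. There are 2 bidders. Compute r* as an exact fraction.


Step 1: For U[0,3], F(v) = v/3 and f(v) = 1/3
Step 2: phi(v) = v - (1 - v/3)/(1/3) = v - (3 - v) = 2v - 3
Step 3: Set phi(r*) = 0: 2r* - 3 = 0
Step 4: r* = 3/2 (the number of bidders n = 2 does not enter)

3/2


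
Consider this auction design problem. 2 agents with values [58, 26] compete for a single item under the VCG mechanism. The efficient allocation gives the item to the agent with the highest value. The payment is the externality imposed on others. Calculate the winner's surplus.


Step 1: The winner is the agent with the highest value: agent 0 with value 58
Step 2: Values of other agents: [26]
Step 3: VCG payment = max of others' values = 26
Step 4: Surplus = 58 - 26 = 32

32


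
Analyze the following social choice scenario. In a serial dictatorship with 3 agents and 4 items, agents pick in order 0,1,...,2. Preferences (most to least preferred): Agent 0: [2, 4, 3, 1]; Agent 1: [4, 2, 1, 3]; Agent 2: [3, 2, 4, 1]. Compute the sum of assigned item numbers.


Step 1: Agent 0 picks item 2
Step 2: Agent 1 picks item 4
Step 3: Agent 2 picks item 3
Step 4: Sum = 2 + 4 + 3 = 9

9


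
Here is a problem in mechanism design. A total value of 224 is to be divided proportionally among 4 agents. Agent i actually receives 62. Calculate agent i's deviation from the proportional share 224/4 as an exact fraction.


Step 1: Proportional share = 224/4 = 56
Step 2: Agent's actual allocation = 62
Step 3: Excess = 62 - 56 = 6

6


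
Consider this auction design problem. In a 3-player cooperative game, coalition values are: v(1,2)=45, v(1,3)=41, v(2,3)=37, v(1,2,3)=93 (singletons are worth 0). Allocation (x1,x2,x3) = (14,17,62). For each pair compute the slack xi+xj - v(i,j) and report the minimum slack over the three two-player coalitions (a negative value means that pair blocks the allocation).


Step 1: Slack for coalition (1,2): x1+x2 - v12 = 31 - 45 = -14
Step 2: Slack for coalition (1,3): x1+x3 - v13 = 76 - 41 = 35
Step 3: Slack for coalition (2,3): x2+x3 - v23 = 79 - 37 = 42
Step 4: Minimum slack = min(-14, 35, 42) = -14, attained by (1,2); coalition (1,2) can block (slack < 0), so the allocation is not in the core

-14


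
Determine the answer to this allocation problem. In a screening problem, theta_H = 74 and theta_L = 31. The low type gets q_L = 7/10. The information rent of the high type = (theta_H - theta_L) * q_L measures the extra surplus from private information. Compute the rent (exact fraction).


Step 1: theta_H - theta_L = 74 - 31 = 43
Step 2: Information rent = (theta_H - theta_L) * q_L
Step 3: = 43 * 7/10
Step 4: = 301/10

301/10


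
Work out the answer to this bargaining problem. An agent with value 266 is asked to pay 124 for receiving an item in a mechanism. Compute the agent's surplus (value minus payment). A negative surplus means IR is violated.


Step 1: Surplus = value - payment = 266 - 124 = 142
Step 2: IR is satisfied (surplus >= 0)

142


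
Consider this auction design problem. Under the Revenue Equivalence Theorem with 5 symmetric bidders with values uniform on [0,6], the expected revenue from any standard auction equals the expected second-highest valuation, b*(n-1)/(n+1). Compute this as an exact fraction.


Step 1: By Revenue Equivalence, expected revenue = b*(n-1)/(n+1)
Step 2: Substituting n = 5, b = 6
Step 3: Revenue = 6*(5-1)/(5+1) = 6*4/6
Step 4: Revenue = 24/6 = 4

4


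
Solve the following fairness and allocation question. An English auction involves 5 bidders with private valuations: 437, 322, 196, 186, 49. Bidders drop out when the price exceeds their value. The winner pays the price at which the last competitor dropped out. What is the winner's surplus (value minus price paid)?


Step 1: Identify the highest value: 437
Step 2: Identify the second-highest value: 322
Step 3: The final price = second-highest value = 322
Step 4: Surplus = 437 - 322 = 115

115


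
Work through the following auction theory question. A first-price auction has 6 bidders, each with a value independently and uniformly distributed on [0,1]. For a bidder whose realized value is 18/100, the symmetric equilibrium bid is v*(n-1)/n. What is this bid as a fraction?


Step 1: The symmetric BNE bidding function is b(v) = v * (n-1) / n
Step 2: Substitute v = 9/50 and n = 6
Step 3: b = 9/50 * 5/6
Step 4: b = 3/20

3/20


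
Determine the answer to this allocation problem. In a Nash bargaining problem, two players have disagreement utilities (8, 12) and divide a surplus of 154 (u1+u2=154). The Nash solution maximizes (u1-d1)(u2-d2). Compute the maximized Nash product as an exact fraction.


Step 1: The Nash solution splits surplus symmetrically above the disagreement point
Step 2: u1 = (total + d1 - d2)/2 = (154 + 8 - 12)/2 = 75
Step 3: u2 = (total - d1 + d2)/2 = (154 - 8 + 12)/2 = 79
Step 4: Nash product = (75 - 8) * (79 - 12)
Step 5: = 67 * 67 = 4489

4489


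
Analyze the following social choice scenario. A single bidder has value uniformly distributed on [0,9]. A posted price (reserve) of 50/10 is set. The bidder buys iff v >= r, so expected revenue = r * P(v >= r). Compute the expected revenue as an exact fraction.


Step 1: Posted price r = 5, value support [0,9]
Step 2: P(v >= r) = (9 - 5)/9 = 4/9
Step 3: Expected revenue = r * P(v >= r) = 5 * 4/9
Step 4: Revenue = 20/9

20/9


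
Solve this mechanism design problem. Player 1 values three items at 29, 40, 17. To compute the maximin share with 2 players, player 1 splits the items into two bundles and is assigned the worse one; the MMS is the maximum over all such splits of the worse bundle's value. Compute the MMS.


Step 1: Item values = 29, 40, 17
Step 2: Enumerate all 2-bundle partitions and take the smaller bundle:
  Partition 1: {29} vs {40,17} -> bundles 29, 57; min = 29
  Partition 2: {40} vs {29,17} -> bundles 40, 46; min = 40
  Partition 3: {17} vs {29,40} -> bundles 17, 69; min = 17
Step 3: MMS = max(29, 40, 17) = 40

40


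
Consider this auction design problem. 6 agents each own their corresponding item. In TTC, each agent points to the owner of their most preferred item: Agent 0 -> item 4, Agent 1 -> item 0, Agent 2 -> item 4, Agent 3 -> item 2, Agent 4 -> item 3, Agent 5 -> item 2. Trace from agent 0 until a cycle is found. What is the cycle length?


Step 1: Trace the pointer graph from agent 0: 0 -> 4 -> 3 -> 2 -> 4
Step 2: A cycle is detected when we revisit agent 4
Step 3: The cycle is: 4 -> 3 -> 2 -> 4
Step 4: Cycle length = 3

3


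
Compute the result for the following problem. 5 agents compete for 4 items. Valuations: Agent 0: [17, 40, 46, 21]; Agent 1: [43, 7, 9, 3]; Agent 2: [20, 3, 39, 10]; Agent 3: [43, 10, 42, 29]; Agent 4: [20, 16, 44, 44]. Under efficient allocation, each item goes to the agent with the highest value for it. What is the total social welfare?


Step 1: For each item, find the maximum value among all agents.
Step 2: Item 0 -> Agent 1 (value 43)
Step 3: Item 1 -> Agent 0 (value 40)
Step 4: Item 2 -> Agent 0 (value 46)
Step 5: Item 3 -> Agent 4 (value 44)
Step 6: Total welfare = 43 + 40 + 46 + 44 = 173

173


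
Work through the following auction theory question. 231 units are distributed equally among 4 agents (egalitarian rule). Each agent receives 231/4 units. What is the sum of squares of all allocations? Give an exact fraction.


Step 1: Each agent's share = 231/4
Step 2: Square of each share = (231/4)^2 = 53361/16
Step 3: Sum of squares = 4 * 53361/16 = 53361/4

53361/4


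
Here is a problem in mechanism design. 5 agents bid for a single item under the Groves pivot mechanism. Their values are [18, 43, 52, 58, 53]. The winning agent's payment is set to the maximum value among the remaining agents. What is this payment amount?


Step 1: The efficient winner is agent 3 with value 58
Step 2: Other agents' values: [18, 43, 52, 53]
Step 3: Pivot payment = max(others) = 53
Step 4: The winner pays 53

53


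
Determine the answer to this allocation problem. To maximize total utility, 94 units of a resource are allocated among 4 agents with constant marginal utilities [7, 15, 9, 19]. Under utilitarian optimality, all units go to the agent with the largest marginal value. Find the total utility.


Step 1: The marginal utilities are [7, 15, 9, 19]
Step 2: The highest marginal utility is 19
Step 3: All 94 units go to that agent
Step 4: Total utility = 19 * 94 = 1786

1786


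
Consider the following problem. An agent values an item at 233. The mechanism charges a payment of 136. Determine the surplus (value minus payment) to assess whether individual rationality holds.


Step 1: Surplus = value - payment = 233 - 136 = 97
Step 2: IR is satisfied (surplus >= 0)

97


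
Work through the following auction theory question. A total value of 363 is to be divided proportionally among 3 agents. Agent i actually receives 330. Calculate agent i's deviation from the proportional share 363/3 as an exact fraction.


Step 1: Proportional share = 363/3 = 121
Step 2: Agent's actual allocation = 330
Step 3: Excess = 330 - 121 = 209

209


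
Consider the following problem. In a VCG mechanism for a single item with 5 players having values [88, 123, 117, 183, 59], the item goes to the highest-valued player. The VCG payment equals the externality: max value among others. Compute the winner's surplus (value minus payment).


Step 1: The winner is the agent with the highest value: agent 3 with value 183
Step 2: Values of other agents: [88, 123, 117, 59]
Step 3: VCG payment = max of others' values = 123
Step 4: Surplus = 183 - 123 = 60

60


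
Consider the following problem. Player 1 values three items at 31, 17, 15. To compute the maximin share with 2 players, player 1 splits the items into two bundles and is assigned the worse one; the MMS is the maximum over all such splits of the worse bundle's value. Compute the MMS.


Step 1: Item values = 31, 17, 15
Step 2: Enumerate all 2-bundle partitions and take the smaller bundle:
  Partition 1: {31} vs {17,15} -> bundles 31, 32; min = 31
  Partition 2: {17} vs {31,15} -> bundles 17, 46; min = 17
  Partition 3: {15} vs {31,17} -> bundles 15, 48; min = 15
Step 3: MMS = max(31, 17, 15) = 31

31


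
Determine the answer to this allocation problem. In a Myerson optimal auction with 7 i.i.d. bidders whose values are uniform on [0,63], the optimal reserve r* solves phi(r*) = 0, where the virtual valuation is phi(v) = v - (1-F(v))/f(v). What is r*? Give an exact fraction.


Step 1: For U[0,63], F(v) = v/63 and f(v) = 1/63
Step 2: phi(v) = v - (1 - v/63)/(1/63) = v - (63 - v) = 2v - 63
Step 3: Set phi(r*) = 0: 2r* - 63 = 0
Step 4: r* = 63/2 (the number of bidders n = 7 does not enter)

63/2


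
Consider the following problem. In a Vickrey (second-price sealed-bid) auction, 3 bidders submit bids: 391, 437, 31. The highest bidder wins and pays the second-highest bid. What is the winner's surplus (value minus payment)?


Step 1: Sort bids in descending order: 437, 391, 31
Step 2: The winning bid is the highest: 437
Step 3: The payment equals the second-highest bid: 391
Step 4: Surplus = winner's bid - payment = 437 - 391 = 46

46


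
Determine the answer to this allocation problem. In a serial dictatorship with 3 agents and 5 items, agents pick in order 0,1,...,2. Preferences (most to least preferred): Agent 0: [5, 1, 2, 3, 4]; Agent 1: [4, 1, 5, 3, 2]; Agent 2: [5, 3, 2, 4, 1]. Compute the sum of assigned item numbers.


Step 1: Agent 0 picks item 5
Step 2: Agent 1 picks item 4
Step 3: Agent 2 picks item 3
Step 4: Sum = 5 + 4 + 3 = 12

12


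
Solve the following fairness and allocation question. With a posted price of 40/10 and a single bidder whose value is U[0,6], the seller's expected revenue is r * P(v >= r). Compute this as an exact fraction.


Step 1: Posted price r = 4, value support [0,6]
Step 2: P(v >= r) = (6 - 4)/6 = 1/3
Step 3: Expected revenue = r * P(v >= r) = 4 * 1/3
Step 4: Revenue = 4/3

4/3


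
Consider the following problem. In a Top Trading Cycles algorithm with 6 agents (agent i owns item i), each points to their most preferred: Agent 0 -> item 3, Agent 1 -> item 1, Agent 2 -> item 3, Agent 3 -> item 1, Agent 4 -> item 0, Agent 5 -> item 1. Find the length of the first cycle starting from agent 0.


Step 1: Trace the pointer graph from agent 0: 0 -> 3 -> 1 -> 1
Step 2: A cycle is detected when we revisit agent 1
Step 3: The cycle is: 1 -> 1
Step 4: Cycle length = 1

1


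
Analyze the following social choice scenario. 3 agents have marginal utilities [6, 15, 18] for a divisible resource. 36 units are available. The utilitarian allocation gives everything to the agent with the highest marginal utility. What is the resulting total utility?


Step 1: The marginal utilities are [6, 15, 18]
Step 2: The highest marginal utility is 18
Step 3: All 36 units go to that agent
Step 4: Total utility = 18 * 36 = 648

648


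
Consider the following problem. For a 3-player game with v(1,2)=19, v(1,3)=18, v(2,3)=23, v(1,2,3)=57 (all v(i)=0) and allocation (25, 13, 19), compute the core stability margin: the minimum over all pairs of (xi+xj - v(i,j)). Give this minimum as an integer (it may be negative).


Step 1: Slack for coalition (1,2): x1+x2 - v12 = 38 - 19 = 19
Step 2: Slack for coalition (1,3): x1+x3 - v13 = 44 - 18 = 26
Step 3: Slack for coalition (2,3): x2+x3 - v23 = 32 - 23 = 9
Step 4: Minimum slack = min(19, 26, 9) = 9, attained by (2,3); no pair can gain by deviating, so the allocation is in the core

9


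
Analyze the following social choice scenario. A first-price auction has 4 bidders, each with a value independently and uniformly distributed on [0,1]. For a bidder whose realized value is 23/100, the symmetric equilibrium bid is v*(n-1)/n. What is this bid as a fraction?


Step 1: The symmetric BNE bidding function is b(v) = v * (n-1) / n
Step 2: Substitute v = 23/100 and n = 4
Step 3: b = 23/100 * 3/4
Step 4: b = 69/400

69/400


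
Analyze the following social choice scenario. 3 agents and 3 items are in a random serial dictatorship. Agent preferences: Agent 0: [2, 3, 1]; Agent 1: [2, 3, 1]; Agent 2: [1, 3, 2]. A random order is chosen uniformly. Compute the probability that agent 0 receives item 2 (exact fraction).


Step 1: Agent 0 wants item 2
Step 2: There are 6 possible orderings of agents
Step 3: In 3 orderings, agent 0 gets item 2
Step 4: Probability = 3/6 = 1/2

1/2


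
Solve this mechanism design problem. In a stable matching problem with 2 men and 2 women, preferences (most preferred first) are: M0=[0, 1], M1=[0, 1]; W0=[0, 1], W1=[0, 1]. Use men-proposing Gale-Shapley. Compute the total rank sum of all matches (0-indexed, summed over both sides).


Step 1: Run Gale-Shapley (men propose, women hold best offer):
  M0 proposes to W0; she accepts
  M1 proposes to W0; rejected
  M1 proposes to W1; she accepts
Step 2: Final matching: W0-M0, W1-M1
Step 3: 0-indexed ranks (man's rank of his match, then woman's): 0 + 0 + 1 + 1
Step 4: Total rank sum = 2

2


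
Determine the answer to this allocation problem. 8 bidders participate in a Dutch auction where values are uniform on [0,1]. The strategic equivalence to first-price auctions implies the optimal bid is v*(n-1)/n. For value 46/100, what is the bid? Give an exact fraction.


Step 1: Dutch auctions are strategically equivalent to first-price auctions
Step 2: The equilibrium bid is b(v) = v*(n-1)/n
Step 3: b = 23/50 * 7/8
Step 4: b = 161/400

161/400


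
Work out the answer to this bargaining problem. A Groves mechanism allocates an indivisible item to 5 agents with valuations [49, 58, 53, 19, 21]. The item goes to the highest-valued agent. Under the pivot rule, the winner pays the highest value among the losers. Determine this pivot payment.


Step 1: The efficient winner is agent 1 with value 58
Step 2: Other agents' values: [49, 53, 19, 21]
Step 3: Pivot payment = max(others) = 53
Step 4: The winner pays 53

53


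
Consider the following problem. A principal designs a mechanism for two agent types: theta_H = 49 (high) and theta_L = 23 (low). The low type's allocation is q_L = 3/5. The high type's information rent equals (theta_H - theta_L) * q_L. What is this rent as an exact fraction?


Step 1: theta_H - theta_L = 49 - 23 = 26
Step 2: Information rent = (theta_H - theta_L) * q_L
Step 3: = 26 * 3/5
Step 4: = 78/5

78/5


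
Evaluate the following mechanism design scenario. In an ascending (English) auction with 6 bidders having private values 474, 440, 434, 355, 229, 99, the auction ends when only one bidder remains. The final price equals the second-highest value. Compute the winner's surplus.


Step 1: Identify the highest value: 474
Step 2: Identify the second-highest value: 440
Step 3: The final price = second-highest value = 440
Step 4: Surplus = 474 - 440 = 34

34


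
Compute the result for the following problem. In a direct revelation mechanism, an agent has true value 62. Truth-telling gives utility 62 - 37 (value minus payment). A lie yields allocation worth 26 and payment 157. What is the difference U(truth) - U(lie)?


Step 1: U(truth) = value - payment = 62 - 37 = 25
Step 2: U(lie) = allocation - payment = 26 - 157 = -131
Step 3: IC gap = 25 - (-131) = 156

156


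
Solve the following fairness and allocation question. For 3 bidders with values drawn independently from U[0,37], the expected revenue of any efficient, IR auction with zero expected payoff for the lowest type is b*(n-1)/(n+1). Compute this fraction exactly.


Step 1: By Revenue Equivalence, expected revenue = b*(n-1)/(n+1)
Step 2: Substituting n = 3, b = 37
Step 3: Revenue = 37*(3-1)/(3+1) = 37*2/4
Step 4: Revenue = 74/4 = 37/2

37/2


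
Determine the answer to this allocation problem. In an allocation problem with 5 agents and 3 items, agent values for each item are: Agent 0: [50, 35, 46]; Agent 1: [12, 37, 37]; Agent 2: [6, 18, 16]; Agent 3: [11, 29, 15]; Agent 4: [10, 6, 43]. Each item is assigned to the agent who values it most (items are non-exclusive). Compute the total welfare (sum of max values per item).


Step 1: For each item, find the maximum value among all agents.
Step 2: Item 0 -> Agent 0 (value 50)
Step 3: Item 1 -> Agent 1 (value 37)
Step 4: Item 2 -> Agent 0 (value 46)
Step 5: Total welfare = 50 + 37 + 46 = 133

133


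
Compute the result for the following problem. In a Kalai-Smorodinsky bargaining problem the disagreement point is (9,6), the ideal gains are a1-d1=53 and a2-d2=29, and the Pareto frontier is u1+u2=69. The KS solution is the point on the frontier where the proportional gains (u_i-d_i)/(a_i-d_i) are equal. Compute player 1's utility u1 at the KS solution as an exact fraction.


Step 1: At the KS point, (u1-d1)/r1 = (u2-d2)/r2 = t and u1+u2 = 69
Step 2: u1 = d1 + r1*t and u2 = d2 + r2*t, so (d1 + r1*t) + (d2 + r2*t) = 69
Step 3: t = (69 - 9 - 6)/(53 + 29) = 54/82 = 27/41
Step 4: u1 = d1 + r1*t = 9 + 53 * 27/41 = 1800/41
Step 5: (Check: u2 = d2 + r2*t = 1029/41; u1+u2 = 1800/41 + 1029/41 = 69, on the frontier.)

1800/41


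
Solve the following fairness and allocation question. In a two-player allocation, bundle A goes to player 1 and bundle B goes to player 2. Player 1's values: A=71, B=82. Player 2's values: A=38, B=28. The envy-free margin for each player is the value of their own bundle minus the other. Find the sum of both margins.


Step 1: Player 1's margin = v1(A) - v1(B) = 71 - 82 = -11
Step 2: Player 2's margin = v2(B) - v2(A) = 28 - 38 = -10
Step 3: Total margin = -11 + -10 = -21

-21


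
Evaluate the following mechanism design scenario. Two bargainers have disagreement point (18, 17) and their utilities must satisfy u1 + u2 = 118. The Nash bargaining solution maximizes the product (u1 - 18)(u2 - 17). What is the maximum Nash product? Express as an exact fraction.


Step 1: The Nash solution splits surplus symmetrically above the disagreement point
Step 2: u1 = (total + d1 - d2)/2 = (118 + 18 - 17)/2 = 119/2
Step 3: u2 = (total - d1 + d2)/2 = (118 - 18 + 17)/2 = 117/2
Step 4: Nash product = (119/2 - 18) * (117/2 - 17)
Step 5: = 83/2 * 83/2 = 6889/4

6889/4


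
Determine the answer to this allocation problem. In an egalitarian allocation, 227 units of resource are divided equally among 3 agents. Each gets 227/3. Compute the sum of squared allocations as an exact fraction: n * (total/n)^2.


Step 1: Each agent's share = 227/3
Step 2: Square of each share = (227/3)^2 = 51529/9
Step 3: Sum of squares = 3 * 51529/9 = 51529/3

51529/3


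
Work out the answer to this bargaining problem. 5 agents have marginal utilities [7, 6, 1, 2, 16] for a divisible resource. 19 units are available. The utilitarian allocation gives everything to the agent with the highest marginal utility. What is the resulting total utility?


Step 1: The marginal utilities are [7, 6, 1, 2, 16]
Step 2: The highest marginal utility is 16
Step 3: All 19 units go to that agent
Step 4: Total utility = 16 * 19 = 304

304


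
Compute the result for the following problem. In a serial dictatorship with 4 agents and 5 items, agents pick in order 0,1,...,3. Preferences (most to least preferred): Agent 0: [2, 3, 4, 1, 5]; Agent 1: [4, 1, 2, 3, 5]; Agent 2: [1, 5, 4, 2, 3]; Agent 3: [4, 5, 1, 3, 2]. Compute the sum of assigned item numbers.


Step 1: Agent 0 picks item 2
Step 2: Agent 1 picks item 4
Step 3: Agent 2 picks item 1
Step 4: Agent 3 picks item 5
Step 5: Sum = 2 + 4 + 1 + 5 = 12

12


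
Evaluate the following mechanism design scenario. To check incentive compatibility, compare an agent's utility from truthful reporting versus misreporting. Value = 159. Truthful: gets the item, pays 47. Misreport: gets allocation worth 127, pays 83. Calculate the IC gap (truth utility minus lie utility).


Step 1: U(truth) = value - payment = 159 - 47 = 112
Step 2: U(lie) = allocation - payment = 127 - 83 = 44
Step 3: IC gap = 112 - 44 = 68

68


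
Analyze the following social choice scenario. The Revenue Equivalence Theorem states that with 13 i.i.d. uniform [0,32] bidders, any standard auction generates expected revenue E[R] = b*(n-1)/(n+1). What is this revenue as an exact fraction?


Step 1: By Revenue Equivalence, expected revenue = b*(n-1)/(n+1)
Step 2: Substituting n = 13, b = 32
Step 3: Revenue = 32*(13-1)/(13+1) = 32*12/14
Step 4: Revenue = 384/14 = 192/7

192/7


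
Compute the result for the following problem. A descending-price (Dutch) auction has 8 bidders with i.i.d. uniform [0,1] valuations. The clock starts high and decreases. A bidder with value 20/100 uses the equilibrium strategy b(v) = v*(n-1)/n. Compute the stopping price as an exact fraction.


Step 1: Dutch auctions are strategically equivalent to first-price auctions
Step 2: The equilibrium bid is b(v) = v*(n-1)/n
Step 3: b = 1/5 * 7/8
Step 4: b = 7/40

7/40


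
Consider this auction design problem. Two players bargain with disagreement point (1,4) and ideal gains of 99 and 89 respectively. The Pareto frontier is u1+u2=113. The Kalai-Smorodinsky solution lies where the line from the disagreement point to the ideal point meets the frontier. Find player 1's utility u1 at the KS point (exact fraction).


Step 1: At the KS point, (u1-d1)/r1 = (u2-d2)/r2 = t and u1+u2 = 113
Step 2: u1 = d1 + r1*t and u2 = d2 + r2*t, so (d1 + r1*t) + (d2 + r2*t) = 113
Step 3: t = (113 - 1 - 4)/(99 + 89) = 108/188 = 27/47
Step 4: u1 = d1 + r1*t = 1 + 99 * 27/47 = 2720/47
Step 5: (Check: u2 = d2 + r2*t = 2591/47; u1+u2 = 2720/47 + 2591/47 = 113, on the frontier.)

2720/47
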